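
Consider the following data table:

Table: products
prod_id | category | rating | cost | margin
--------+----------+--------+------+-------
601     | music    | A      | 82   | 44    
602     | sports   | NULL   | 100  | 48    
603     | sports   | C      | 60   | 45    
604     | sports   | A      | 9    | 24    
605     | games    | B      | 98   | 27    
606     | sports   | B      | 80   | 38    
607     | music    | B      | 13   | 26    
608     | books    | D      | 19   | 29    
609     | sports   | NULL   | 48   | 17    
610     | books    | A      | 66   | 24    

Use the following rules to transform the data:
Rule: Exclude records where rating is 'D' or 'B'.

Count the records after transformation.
6

Step 1: Count records to exclude
  - 1 (D) + 3 (B) = 4 records
Step 2: Total records: 10
Step 3: Remaining = 10 - 4 = 6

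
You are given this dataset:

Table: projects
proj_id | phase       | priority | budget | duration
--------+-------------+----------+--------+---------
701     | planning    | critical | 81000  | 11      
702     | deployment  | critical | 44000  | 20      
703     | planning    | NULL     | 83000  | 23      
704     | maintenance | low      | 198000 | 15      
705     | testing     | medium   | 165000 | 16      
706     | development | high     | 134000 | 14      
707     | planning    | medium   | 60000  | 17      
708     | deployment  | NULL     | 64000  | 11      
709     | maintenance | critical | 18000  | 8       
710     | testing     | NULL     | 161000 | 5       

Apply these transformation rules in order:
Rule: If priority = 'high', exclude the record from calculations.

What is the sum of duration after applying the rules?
126

Step 1: Identify records where priority = 'high'
Step 2: The excluded records sum to 14
Step 3: Original total duration = 140
Step 4: Remaining total = 140 - 14 = 126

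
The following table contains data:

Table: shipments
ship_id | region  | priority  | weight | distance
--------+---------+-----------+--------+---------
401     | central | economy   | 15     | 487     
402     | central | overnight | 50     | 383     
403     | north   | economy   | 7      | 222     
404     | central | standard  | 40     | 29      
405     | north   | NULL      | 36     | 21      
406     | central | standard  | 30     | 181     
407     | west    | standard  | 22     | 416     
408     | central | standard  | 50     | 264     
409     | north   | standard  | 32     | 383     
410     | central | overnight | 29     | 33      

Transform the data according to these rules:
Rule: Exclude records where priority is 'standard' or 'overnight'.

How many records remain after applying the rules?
3

Step 1: Count records to exclude
  - 5 (standard) + 2 (overnight) = 7 records
Step 2: Total records: 10
Step 3: Remaining = 10 - 7 = 3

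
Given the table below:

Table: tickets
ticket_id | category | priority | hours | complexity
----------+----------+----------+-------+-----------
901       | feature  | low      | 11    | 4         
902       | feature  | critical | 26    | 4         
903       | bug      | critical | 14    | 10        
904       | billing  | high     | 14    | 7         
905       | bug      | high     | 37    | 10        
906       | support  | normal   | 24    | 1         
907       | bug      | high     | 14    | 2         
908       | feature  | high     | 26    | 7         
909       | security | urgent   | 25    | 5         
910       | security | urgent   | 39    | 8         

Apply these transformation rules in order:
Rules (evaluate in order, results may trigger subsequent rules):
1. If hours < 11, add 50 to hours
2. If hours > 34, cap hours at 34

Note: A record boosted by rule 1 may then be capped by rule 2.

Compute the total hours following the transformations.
222

Step 1: Apply rule 1 to records with hours < 11
  - 0 records get bonus of 50
  - Of these, 0 records then exceed 34 and get capped
Step 2: Apply rule 2 to records with hours > 34
  - 2 records (original) are capped
Step 3: Calculate final sum = 222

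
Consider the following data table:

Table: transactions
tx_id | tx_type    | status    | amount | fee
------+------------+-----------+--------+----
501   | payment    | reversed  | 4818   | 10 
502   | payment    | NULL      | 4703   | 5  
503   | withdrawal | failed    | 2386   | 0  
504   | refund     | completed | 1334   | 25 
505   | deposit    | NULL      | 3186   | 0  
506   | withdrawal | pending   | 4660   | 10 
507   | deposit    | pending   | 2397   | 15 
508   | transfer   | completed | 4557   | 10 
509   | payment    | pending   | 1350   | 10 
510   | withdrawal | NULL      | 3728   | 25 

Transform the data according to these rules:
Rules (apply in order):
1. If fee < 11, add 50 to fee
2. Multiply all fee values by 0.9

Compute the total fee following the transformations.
414.0

Step 1: Apply Rule 1 - Add 50 to records with fee < 11
  - 7 records affected: 45 + (7 × 50) = 395
  - Unaffected records: 65
  - Sum after Rule 1: 460
Step 2: Apply Rule 2 - Multiply all by 0.9
  - 460 × 0.9 = 414.0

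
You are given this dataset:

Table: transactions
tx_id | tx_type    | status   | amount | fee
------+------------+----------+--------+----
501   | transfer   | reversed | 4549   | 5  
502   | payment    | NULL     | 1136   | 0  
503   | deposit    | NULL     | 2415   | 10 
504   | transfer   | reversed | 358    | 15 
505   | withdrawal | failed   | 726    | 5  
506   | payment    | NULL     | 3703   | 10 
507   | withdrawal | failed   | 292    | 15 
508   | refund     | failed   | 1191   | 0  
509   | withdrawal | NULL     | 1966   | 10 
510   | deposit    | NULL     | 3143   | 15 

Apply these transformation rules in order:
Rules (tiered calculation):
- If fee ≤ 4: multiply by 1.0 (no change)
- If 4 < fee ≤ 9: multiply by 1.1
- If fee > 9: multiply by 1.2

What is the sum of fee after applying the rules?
101.0

Step 1: Tier 1 (fee ≤ 4): 2 records, sum = 0 × 1.0 = 0.0
Step 2: Tier 2 (4 < fee ≤ 9): 2 records, sum = 10 × 1.1 = 11.0
Step 3: Tier 3 (fee > 9): 6 records, sum = 75 × 1.2 = 90.0
Step 4: Final sum = 0.0 + 11.0 + 90.0 = 101.0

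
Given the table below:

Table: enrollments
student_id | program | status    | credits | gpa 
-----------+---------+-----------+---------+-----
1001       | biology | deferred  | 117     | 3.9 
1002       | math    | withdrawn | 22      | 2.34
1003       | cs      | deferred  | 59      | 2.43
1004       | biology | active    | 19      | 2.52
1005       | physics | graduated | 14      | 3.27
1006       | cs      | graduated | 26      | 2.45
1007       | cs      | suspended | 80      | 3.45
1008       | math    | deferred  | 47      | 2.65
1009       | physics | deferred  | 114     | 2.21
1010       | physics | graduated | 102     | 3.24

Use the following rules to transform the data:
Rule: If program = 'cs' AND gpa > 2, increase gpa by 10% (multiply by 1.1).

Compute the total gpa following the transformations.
29.29

Step 1: Find records where program = 'cs' AND gpa > 2
Step 2: 3 records match, summing to 8.33
Step 3: After multiplier: 8.33 × 1.1 = 9.16
Step 4: Unaffected records sum: 20.13
Step 5: Final sum = 9.16 + 20.13 = 29.29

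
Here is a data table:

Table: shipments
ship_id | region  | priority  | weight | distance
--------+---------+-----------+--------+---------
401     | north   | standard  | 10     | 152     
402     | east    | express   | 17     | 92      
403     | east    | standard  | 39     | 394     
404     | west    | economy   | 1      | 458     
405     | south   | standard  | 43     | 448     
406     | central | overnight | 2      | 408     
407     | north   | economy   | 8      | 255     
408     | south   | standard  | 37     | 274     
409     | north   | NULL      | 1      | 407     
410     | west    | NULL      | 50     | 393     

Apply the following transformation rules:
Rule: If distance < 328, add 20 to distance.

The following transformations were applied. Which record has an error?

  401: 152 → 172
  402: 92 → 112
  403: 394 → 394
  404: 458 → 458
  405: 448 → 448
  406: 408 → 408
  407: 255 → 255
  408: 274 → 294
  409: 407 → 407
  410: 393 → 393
Record 407 has an error. The correct transformed value should be 275, not 255.

Step 1: Check each record against the rule
Step 2: Record 407 has distance = 255
Step 3: Since 255 < 328, the bonus should have been applied
Step 4: Correct value = 275, but claimed value = 255
Conclusion: Record 407 has the error.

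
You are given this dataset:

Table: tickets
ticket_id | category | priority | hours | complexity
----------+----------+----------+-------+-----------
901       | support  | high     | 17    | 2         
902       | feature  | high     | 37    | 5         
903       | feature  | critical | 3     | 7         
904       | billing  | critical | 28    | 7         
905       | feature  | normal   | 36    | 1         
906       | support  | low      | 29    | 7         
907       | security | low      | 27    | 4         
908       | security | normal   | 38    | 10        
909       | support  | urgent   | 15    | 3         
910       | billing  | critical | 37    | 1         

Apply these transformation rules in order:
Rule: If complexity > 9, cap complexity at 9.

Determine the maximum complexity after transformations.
9

Step 1: Original maximum complexity = 10
Step 2: Apply cap at 9
Step 3: 1 records had complexity > 9 and were capped
Step 4: Maximum after transformation = 9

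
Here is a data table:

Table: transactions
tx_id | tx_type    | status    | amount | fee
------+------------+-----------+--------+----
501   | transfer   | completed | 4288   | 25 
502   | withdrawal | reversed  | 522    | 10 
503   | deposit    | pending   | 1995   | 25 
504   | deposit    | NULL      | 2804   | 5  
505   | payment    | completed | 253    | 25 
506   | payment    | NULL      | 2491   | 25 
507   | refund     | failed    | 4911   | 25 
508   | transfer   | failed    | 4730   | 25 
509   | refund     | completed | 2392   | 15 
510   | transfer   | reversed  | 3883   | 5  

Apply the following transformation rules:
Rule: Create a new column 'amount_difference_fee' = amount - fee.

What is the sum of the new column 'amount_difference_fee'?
28084

Step 1: For each record, compute amount - fee
Example calculations:
  4288 - 25 = 4263
  522 - 10 = 512
  1995 - 25 = 1970
  ...
Step 2: Sum all derived values
Step 3: Total = 28084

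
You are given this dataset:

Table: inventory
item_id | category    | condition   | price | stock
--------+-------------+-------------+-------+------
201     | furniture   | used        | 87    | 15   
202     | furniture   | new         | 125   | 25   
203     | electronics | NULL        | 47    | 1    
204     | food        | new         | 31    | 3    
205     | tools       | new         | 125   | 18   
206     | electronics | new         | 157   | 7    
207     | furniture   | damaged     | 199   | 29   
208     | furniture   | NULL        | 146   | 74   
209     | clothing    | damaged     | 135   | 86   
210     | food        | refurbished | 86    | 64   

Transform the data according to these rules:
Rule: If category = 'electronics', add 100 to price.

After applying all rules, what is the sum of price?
1338

Step 1: Count records where category = 'electronics': 2
Step 2: Total bonus added: 2 × 100 = 200
Step 3: Original sum of price: 1138
Step 4: Final sum = 1138 + 200 = 1338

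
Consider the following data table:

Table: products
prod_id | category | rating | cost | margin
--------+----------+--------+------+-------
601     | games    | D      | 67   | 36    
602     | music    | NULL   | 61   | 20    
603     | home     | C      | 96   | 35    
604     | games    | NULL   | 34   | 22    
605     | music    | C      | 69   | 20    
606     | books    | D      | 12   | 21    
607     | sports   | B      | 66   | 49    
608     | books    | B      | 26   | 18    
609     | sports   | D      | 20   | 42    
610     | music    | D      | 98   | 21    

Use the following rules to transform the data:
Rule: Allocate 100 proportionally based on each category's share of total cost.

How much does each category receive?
books: 6.92, games: 18.4, home: 17.49, music: 41.53, sports: 15.66

Step 1: Calculate total cost = 549
Step 2: Calculate each category's proportion:
  books: 38/549 = 6.92% → 6.92
  games: 101/549 = 18.40% → 18.4
  home: 96/549 = 17.49% → 17.49
  music: 228/549 = 41.53% → 41.53
  sports: 86/549 = 15.66% → 15.66
Step 3: Verify: sum of allocations ≈ 100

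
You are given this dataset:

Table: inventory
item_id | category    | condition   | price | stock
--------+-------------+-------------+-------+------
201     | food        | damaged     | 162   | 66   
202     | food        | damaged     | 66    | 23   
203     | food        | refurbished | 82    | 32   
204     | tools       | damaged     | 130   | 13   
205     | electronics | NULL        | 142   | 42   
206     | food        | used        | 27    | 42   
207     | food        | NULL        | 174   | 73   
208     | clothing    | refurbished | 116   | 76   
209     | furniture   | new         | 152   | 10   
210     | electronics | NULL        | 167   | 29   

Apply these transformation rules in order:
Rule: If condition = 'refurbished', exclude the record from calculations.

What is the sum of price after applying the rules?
1020

Step 1: Identify records where condition = 'refurbished'
Step 2: The excluded records sum to 198
Step 3: Original total price = 1218
Step 4: Remaining total = 1218 - 198 = 1020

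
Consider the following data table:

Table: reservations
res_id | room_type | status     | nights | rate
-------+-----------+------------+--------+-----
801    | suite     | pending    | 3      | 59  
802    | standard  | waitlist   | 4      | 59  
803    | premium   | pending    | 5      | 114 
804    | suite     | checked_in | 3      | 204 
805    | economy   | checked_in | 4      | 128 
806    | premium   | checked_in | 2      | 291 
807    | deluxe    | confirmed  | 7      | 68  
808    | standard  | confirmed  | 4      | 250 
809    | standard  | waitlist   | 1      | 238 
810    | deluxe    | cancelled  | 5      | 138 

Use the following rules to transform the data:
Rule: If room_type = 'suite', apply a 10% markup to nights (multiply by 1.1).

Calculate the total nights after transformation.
38.6

Step 1: Records with room_type = 'suite' have total nights = 6
Step 2: Apply multiplier: 6 × 1.1 = 6.6
Step 3: Other records total: 32
Step 4: Final sum = 6.6 + 32 = 38.6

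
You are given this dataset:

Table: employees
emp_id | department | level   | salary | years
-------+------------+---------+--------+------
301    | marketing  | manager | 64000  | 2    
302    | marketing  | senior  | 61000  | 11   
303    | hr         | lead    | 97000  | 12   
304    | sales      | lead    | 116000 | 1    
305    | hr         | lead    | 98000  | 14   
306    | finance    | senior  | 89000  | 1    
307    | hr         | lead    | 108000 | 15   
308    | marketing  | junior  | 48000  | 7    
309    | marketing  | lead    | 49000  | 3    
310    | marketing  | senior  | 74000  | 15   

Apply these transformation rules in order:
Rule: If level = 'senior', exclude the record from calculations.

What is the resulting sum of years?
54

Step 1: Identify records where level = 'senior'
Step 2: The excluded records sum to 27
Step 3: Original total years = 81
Step 4: Remaining total = 81 - 27 = 54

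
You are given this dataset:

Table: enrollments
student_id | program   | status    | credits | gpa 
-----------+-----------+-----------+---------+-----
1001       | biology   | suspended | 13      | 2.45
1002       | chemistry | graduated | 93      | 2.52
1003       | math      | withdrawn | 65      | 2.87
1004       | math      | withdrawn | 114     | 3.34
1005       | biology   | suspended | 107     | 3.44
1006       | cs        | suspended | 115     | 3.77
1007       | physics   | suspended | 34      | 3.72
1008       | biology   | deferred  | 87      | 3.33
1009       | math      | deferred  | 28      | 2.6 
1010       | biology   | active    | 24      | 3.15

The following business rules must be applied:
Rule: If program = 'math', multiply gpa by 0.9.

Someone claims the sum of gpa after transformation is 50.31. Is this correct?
No, the correct result is 30.31.

Step 1: Calculate the correct sum after transformation
Step 2: Apply multiplier 0.9 to records where program = 'math'
Step 3: Correct result = 30.31
Step 4: Claimed result = 50.31
Step 5: 30.31 ≠ 50.31
Conclusion: The claimed result is incorrect. The correct answer is 30.31.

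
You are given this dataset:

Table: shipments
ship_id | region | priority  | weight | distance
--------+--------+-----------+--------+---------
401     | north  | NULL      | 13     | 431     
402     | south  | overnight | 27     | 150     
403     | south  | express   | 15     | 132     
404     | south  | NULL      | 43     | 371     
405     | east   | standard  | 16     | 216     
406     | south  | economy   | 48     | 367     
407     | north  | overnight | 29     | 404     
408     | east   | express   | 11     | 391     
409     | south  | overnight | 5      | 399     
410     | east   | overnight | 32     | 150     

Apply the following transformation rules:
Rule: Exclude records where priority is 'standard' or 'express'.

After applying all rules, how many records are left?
7

Step 1: Count records to exclude
  - 1 (standard) + 2 (express) = 3 records
Step 2: Total records: 10
Step 3: Remaining = 10 - 3 = 7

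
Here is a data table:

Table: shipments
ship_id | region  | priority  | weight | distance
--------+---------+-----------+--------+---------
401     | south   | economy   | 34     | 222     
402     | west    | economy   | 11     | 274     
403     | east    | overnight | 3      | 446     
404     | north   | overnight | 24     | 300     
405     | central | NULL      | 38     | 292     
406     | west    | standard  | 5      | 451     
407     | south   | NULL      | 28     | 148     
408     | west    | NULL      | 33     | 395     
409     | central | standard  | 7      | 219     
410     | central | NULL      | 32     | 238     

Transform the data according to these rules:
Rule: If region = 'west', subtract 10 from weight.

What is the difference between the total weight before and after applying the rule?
30

Step 1: Original sum of weight = 215
Step 2: 3 records have region = 'west'
Step 3: Each affected record changes by -10
Step 4: Total change = 3 × -10 = -30
Step 5: New sum = 215 + -30 = 185
Step 6: Difference = |185 - 215| = 30
        (Sum decreased by 30)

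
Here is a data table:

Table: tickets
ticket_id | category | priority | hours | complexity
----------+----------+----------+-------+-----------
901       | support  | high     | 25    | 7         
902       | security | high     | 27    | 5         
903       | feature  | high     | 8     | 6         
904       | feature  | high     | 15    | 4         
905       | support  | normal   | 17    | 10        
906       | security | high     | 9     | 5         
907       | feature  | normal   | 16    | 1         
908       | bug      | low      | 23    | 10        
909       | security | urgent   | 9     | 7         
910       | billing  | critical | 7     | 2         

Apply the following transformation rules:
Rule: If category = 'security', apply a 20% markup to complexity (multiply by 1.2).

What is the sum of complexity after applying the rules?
60.4

Step 1: Records with category = 'security' have total complexity = 17
Step 2: Apply multiplier: 17 × 1.2 = 20.4
Step 3: Other records total: 40
Step 4: Final sum = 20.4 + 40 = 60.4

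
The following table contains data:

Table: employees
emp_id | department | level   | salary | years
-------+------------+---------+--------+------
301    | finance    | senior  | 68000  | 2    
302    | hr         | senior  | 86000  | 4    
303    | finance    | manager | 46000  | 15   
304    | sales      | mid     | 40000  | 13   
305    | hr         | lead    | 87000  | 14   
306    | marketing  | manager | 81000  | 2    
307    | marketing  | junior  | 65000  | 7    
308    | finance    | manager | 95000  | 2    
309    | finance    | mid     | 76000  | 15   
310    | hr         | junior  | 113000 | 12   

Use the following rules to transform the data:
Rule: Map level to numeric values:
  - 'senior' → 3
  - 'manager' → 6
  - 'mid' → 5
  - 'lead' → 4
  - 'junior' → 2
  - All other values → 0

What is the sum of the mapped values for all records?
42

Step 1: Apply mapping to each record
Step 2: Count by status:
  'senior': 2 records × 3 = 6
  'manager': 3 records × 6 = 18
  'mid': 2 records × 5 = 10
  'lead': 1 records × 4 = 4
  'junior': 2 records × 2 = 4
Step 3: Sum all mapped values = 42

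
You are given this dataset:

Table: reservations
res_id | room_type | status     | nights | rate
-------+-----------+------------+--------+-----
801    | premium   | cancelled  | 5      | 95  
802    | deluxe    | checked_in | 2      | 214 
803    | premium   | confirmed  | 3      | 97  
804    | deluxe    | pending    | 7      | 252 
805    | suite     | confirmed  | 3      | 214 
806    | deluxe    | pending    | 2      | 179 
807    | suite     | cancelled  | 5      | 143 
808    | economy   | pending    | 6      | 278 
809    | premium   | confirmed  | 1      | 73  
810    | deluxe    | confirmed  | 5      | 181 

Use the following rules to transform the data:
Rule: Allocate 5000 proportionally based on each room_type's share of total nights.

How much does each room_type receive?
deluxe: 2051.28, economy: 769.23, premium: 1153.85, suite: 1025.64

Step 1: Calculate total nights = 39
Step 2: Calculate each room_type's proportion:
  deluxe: 16/39 = 41.03% → 2051.28
  economy: 6/39 = 15.38% → 769.23
  premium: 9/39 = 23.08% → 1153.85
  suite: 8/39 = 20.51% → 1025.64
Step 3: Verify: sum of allocations ≈ 5000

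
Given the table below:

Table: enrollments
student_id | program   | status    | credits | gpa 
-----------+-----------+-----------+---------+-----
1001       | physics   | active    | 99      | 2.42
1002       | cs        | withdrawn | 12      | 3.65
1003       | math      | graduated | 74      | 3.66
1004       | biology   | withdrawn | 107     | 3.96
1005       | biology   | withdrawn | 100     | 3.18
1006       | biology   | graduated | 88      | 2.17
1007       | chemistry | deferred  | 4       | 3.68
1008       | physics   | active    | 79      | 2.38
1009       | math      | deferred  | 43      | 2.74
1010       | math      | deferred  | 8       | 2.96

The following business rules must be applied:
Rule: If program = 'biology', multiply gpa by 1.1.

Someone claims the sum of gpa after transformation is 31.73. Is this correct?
Yes, the result is correct.

Step 1: Calculate the correct sum after transformation
Step 2: Apply multiplier 1.1 to records where program = 'biology'
Step 3: Correct result = 31.73
Step 4: Claimed result = 31.73
Step 5: 31.73 = 31.73 ✓
Conclusion: The claimed result is correct.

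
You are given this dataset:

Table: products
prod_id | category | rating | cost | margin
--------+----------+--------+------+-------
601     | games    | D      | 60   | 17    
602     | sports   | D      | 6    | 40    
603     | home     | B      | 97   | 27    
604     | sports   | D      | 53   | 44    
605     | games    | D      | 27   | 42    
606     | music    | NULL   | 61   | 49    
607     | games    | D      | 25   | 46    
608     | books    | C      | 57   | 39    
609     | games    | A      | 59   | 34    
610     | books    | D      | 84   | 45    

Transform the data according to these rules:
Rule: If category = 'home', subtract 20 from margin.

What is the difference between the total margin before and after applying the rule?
20

Step 1: Original sum of margin = 383
Step 2: 1 records have category = 'home'
Step 3: Each affected record changes by -20
Step 4: Total change = 1 × -20 = -20
Step 5: New sum = 383 + -20 = 363
Step 6: Difference = |363 - 383| = 20
        (Sum decreased by 20)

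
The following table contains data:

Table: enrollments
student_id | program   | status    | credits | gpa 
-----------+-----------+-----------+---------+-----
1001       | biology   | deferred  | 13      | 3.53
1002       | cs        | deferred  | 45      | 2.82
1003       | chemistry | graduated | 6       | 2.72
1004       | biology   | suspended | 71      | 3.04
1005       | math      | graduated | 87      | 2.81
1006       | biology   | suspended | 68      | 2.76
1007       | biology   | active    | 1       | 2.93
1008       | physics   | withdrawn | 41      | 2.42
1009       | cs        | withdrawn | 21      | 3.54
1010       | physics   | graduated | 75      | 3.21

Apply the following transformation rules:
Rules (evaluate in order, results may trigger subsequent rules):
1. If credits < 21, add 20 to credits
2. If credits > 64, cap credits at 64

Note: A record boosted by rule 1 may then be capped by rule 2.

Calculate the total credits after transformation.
443

Step 1: Apply rule 1 to records with credits < 21
  - 3 records get bonus of 20
  - Of these, 0 records then exceed 64 and get capped
Step 2: Apply rule 2 to records with credits > 64
  - 4 records (original) are capped
Step 3: Calculate final sum = 443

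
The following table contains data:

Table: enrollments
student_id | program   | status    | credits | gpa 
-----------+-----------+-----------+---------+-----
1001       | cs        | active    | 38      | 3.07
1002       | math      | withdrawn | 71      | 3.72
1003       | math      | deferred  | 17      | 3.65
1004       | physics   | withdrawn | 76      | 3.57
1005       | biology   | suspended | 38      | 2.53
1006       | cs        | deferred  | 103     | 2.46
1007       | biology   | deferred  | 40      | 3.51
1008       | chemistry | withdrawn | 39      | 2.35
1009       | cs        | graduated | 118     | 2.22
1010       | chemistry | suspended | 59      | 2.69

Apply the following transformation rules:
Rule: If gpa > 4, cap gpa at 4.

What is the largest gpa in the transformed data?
3.72

Step 1: Original maximum gpa = 3.72
Step 2: Check cap of 4 against maximum
Step 3: No records exceed the cap (max 3.72 <= cap 4), so no capping applies
Step 4: Maximum after transformation = 3.72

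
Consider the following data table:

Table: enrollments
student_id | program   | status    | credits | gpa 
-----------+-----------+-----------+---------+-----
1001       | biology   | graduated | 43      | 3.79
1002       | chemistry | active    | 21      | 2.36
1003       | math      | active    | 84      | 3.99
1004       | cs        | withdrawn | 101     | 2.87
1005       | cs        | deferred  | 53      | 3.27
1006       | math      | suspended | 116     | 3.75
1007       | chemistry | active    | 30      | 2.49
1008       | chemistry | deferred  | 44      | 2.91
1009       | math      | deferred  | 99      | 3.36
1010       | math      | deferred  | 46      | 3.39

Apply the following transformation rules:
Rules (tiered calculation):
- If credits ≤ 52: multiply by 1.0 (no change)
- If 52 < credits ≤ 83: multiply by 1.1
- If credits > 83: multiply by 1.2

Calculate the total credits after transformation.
722.3

Step 1: Tier 1 (credits ≤ 52): 5 records, sum = 184 × 1.0 = 184.0
Step 2: Tier 2 (52 < credits ≤ 83): 1 records, sum = 53 × 1.1 = 58.3
Step 3: Tier 3 (credits > 83): 4 records, sum = 400 × 1.2 = 480.0
Step 4: Final sum = 184.0 + 58.3 + 480.0 = 722.3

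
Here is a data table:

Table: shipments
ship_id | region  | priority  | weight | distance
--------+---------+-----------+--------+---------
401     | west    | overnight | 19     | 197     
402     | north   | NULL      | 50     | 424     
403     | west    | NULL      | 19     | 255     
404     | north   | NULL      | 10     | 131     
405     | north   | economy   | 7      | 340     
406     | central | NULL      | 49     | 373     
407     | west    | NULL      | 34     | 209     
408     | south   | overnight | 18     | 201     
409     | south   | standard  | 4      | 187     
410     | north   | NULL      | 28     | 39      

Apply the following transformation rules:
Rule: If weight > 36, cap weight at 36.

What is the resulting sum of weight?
211

Step 1: 2 records have weight > 36
Step 2: These records originally summed to 99
Step 3: After capping: 2 × 36 = 72
Step 4: Unaffected records sum: 139
Step 5: Final sum = 72 + 139 = 211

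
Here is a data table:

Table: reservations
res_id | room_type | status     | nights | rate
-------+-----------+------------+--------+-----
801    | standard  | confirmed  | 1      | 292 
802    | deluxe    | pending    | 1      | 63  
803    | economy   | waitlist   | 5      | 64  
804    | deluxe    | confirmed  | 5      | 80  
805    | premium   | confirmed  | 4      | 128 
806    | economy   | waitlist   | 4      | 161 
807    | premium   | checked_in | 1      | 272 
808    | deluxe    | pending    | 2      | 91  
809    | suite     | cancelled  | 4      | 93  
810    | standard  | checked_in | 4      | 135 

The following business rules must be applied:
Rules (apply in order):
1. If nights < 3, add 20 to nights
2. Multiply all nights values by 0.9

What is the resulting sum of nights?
99.9

Step 1: Apply Rule 1 - Add 20 to records with nights < 3
  - 4 records affected: 5 + (4 × 20) = 85
  - Unaffected records: 26
  - Sum after Rule 1: 111
Step 2: Apply Rule 2 - Multiply all by 0.9
  - 111 × 0.9 = 99.9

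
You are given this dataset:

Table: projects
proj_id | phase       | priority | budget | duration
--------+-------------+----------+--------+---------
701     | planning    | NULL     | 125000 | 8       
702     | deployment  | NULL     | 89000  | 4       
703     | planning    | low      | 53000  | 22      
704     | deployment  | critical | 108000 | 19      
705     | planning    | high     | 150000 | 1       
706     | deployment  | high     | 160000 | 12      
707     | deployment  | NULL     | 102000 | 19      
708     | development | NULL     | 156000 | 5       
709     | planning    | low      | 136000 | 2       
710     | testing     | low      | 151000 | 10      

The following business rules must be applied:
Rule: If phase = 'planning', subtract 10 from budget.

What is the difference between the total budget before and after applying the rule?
40

Step 1: Original sum of budget = 1230000
Step 2: 4 records have phase = 'planning'
Step 3: Each affected record changes by -10
Step 4: Total change = 4 × -10 = -40
Step 5: New sum = 1230000 + -40 = 1229960
Step 6: Difference = |1229960 - 1230000| = 40
        (Sum decreased by 40)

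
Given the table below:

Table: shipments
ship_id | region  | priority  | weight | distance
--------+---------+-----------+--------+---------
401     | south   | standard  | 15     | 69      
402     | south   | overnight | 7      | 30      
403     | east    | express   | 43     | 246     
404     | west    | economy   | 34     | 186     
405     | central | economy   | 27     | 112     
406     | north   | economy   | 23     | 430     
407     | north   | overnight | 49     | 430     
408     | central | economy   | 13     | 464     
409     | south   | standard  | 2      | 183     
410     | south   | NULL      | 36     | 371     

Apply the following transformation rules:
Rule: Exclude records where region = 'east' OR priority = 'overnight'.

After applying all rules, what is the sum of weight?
150

Step 1: Find records where region = 'east' OR priority = 'overnight'
Step 2: 3 records match, summing to 99
Step 3: Original sum: 249
Step 4: Remaining sum = 249 - 99 = 150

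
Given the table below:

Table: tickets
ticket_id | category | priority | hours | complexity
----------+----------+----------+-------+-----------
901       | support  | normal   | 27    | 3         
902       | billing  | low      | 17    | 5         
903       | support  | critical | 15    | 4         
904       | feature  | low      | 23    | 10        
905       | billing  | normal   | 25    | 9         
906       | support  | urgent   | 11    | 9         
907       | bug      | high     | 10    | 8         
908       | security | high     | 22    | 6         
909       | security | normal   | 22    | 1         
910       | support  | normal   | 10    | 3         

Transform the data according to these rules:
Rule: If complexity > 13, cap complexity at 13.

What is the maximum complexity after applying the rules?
10

Step 1: Original maximum complexity = 10
Step 2: Check cap of 13 against maximum
Step 3: No records exceed the cap (max 10 <= cap 13), so no capping applies
Step 4: Maximum after transformation = 10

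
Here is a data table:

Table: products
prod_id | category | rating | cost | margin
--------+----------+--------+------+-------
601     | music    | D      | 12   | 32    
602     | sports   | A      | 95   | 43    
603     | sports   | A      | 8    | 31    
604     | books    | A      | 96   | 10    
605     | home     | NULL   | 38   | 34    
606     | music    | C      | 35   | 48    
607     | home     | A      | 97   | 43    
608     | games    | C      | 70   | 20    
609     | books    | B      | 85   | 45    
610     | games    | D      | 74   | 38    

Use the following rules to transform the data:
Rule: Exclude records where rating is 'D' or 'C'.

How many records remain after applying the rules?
6

Step 1: Count records to exclude
  - 2 (D) + 2 (C) = 4 records
Step 2: Total records: 10
Step 3: Remaining = 10 - 4 = 6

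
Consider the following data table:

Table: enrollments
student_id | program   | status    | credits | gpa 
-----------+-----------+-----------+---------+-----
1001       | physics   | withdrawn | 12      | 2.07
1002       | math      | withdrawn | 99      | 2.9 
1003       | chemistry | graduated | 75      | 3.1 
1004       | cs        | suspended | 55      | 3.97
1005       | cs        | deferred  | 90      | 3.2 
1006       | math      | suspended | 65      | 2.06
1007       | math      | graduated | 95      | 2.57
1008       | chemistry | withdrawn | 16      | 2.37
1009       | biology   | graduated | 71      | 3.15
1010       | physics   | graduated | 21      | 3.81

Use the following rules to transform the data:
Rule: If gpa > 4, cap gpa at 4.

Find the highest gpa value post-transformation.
3.97

Step 1: Original maximum gpa = 3.97
Step 2: Check cap of 4 against maximum
Step 3: No records exceed the cap (max 3.97 <= cap 4), so no capping applies
Step 4: Maximum after transformation = 3.97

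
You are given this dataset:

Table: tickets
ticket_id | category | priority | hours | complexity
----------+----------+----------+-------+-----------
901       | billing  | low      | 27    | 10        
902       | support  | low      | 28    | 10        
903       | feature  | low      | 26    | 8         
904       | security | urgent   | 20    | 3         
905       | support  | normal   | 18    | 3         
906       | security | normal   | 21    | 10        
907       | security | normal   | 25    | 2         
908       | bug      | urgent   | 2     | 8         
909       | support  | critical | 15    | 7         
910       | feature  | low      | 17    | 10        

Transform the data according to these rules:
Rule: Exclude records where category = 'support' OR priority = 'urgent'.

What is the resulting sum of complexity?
40

Step 1: Find records where category = 'support' OR priority = 'urgent'
Step 2: 5 records match, summing to 31
Step 3: Original sum: 71
Step 4: Remaining sum = 71 - 31 = 40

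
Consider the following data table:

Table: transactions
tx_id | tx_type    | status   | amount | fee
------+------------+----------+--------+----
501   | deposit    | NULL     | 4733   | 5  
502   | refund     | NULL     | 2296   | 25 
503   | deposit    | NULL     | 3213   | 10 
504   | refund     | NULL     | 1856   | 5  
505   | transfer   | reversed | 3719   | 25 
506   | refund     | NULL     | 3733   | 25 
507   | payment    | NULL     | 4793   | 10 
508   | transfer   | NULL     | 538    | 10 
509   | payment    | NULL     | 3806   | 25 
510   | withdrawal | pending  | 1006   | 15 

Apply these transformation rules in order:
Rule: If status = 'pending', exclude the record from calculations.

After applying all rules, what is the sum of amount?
28687

Step 1: Identify records where status = 'pending'
Step 2: The excluded records sum to 1006
Step 3: Original total amount = 29693
Step 4: Remaining total = 29693 - 1006 = 28687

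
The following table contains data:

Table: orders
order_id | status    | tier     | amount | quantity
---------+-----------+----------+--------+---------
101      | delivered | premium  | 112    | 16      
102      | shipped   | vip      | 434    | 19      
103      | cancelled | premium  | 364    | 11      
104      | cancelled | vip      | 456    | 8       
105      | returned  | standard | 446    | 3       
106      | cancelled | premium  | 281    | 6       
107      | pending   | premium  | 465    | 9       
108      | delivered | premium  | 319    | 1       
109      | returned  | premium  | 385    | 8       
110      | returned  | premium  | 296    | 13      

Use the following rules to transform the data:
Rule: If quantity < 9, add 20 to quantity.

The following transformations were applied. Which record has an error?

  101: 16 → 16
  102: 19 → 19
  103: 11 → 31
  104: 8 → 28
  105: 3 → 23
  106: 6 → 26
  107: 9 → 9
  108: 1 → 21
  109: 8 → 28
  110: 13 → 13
Record 103 has an error. The correct transformed value should be 11, not 31.

Step 1: Check each record against the rule
Step 2: Record 103 has quantity = 11
Step 3: Since 11 >= 9, the bonus should not have been applied
Step 4: Correct value = 11, but claimed value = 31
Conclusion: Record 103 has the error.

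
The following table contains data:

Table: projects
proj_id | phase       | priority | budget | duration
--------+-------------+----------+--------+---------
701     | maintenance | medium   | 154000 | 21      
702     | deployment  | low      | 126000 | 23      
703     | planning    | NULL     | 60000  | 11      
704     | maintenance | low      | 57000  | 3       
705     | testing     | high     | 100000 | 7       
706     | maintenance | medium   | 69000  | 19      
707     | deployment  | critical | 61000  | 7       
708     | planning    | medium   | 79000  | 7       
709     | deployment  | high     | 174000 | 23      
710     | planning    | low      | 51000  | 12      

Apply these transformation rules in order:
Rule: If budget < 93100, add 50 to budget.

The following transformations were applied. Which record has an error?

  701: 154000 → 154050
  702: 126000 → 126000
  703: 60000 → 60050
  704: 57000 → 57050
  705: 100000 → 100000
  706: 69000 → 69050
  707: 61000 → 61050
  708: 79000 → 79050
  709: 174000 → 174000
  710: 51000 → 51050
Record 701 has an error. The correct transformed value should be 154000, not 154050.

Step 1: Check each record against the rule
Step 2: Record 701 has budget = 154000
Step 3: Since 154000 >= 93100, the bonus should not have been applied
Step 4: Correct value = 154000, but claimed value = 154050
Conclusion: Record 701 has the error.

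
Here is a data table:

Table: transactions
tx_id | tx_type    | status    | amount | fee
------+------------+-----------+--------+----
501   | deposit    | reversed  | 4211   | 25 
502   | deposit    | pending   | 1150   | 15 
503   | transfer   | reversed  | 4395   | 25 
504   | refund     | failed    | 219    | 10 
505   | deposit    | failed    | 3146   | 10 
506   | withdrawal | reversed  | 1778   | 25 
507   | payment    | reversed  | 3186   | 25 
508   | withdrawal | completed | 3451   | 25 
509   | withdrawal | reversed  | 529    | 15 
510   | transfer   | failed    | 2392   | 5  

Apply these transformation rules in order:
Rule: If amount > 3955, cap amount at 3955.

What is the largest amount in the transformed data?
3955

Step 1: Original maximum amount = 4395
Step 2: Apply cap at 3955
Step 3: 2 records had amount > 3955 and were capped
Step 4: Maximum after transformation = 3955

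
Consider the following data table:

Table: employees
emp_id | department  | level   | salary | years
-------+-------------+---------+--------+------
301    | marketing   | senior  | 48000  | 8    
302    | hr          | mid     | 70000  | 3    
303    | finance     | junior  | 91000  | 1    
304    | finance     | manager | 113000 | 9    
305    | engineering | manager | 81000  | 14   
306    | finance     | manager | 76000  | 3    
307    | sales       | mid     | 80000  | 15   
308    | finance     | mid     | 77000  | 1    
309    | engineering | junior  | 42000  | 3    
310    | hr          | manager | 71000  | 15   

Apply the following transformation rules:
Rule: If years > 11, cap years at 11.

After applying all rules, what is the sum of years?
61

Step 1: 3 records have years > 11
Step 2: These records originally summed to 44
Step 3: After capping: 3 × 11 = 33
Step 4: Unaffected records sum: 28
Step 5: Final sum = 33 + 28 = 61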